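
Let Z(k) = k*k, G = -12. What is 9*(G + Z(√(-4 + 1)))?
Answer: -135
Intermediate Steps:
Z(k) = k²
9*(G + Z(√(-4 + 1))) = 9*(-12 + (√(-4 + 1))²) = 9*(-12 + (√(-3))²) = 9*(-12 + (I*√3)²) = 9*(-12 - 3) = 9*(-15) = -135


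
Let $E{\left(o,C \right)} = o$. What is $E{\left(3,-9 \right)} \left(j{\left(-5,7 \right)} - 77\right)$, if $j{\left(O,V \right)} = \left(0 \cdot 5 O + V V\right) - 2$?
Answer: $-90$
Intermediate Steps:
$j{\left(O,V \right)} = -2 + V^{2}$ ($j{\left(O,V \right)} = \left(0 O + V^{2}\right) - 2 = \left(0 + V^{2}\right) - 2 = V^{2} - 2 = -2 + V^{2}$)
$E{\left(3,-9 \right)} \left(j{\left(-5,7 \right)} - 77\right) = 3 \left(\left(-2 + 7^{2}\right) - 77\right) = 3 \left(\left(-2 + 49\right) - 77\right) = 3 \left(47 - 77\right) = 3 \left(-30\right) = -90$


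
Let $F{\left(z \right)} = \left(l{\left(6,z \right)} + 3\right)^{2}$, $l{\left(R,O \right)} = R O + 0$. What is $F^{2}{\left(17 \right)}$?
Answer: $121550625$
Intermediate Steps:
$l{\left(R,O \right)} = O R$ ($l{\left(R,O \right)} = O R + 0 = O R$)
$F{\left(z \right)} = \left(3 + 6 z\right)^{2}$ ($F{\left(z \right)} = \left(z 6 + 3\right)^{2} = \left(6 z + 3\right)^{2} = \left(3 + 6 z\right)^{2}$)
$F^{2}{\left(17 \right)} = \left(9 \left(1 + 2 \cdot 17\right)^{2}\right)^{2} = \left(9 \left(1 + 34\right)^{2}\right)^{2} = \left(9 \cdot 35^{2}\right)^{2} = \left(9 \cdot 1225\right)^{2} = 11025^{2} = 121550625$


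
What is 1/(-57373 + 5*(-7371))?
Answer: -1/94228 ≈ -1.0613e-5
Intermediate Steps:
1/(-57373 + 5*(-7371)) = 1/(-57373 - 36855) = 1/(-94228) = -1/94228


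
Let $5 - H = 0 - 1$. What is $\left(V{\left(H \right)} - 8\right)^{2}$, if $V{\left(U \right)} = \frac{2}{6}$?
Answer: $\frac{529}{9} \approx 58.778$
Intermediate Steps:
$H = 6$ ($H = 5 - \left(0 - 1\right) = 5 - -1 = 5 + 1 = 6$)
$V{\left(U \right)} = \frac{1}{3}$ ($V{\left(U \right)} = 2 \cdot \frac{1}{6} = \frac{1}{3}$)
$\left(V{\left(H \right)} - 8\right)^{2} = \left(\frac{1}{3} - 8\right)^{2} = \left(- \frac{23}{3}\right)^{2} = \frac{529}{9}$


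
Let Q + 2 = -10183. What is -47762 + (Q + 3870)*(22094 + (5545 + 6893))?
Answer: -218117342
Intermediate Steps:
Q = -10185 (Q = -2 - 10183 = -10185)
-47762 + (Q + 3870)*(22094 + (5545 + 6893)) = -47762 + (-10185 + 3870)*(22094 + (5545 + 6893)) = -47762 - 6315*(22094 + 12438) = -47762 - 6315*34532 = -47762 - 218069580 = -218117342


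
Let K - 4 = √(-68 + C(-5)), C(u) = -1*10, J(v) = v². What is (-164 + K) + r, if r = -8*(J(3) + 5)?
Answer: -272 + I*√78 ≈ -272.0 + 8.8318*I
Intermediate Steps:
C(u) = -10
r = -112 (r = -8*(3² + 5) = -8*(9 + 5) = -8*14 = -112)
K = 4 + I*√78 (K = 4 + √(-68 - 10) = 4 + √(-78) = 4 + I*√78 ≈ 4.0 + 8.8318*I)
(-164 + K) + r = (-164 + (4 + I*√78)) - 112 = (-160 + I*√78) - 112 = -272 + I*√78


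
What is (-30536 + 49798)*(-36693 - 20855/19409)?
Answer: -13718305714504/19409 ≈ -7.0680e+8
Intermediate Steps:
(-30536 + 49798)*(-36693 - 20855/19409) = 19262*(-36693 - 20855*1/19409) = 19262*(-36693 - 20855/19409) = 19262*(-712195292/19409) = -13718305714504/19409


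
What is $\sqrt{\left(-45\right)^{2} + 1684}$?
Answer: $\sqrt{3709} \approx 60.902$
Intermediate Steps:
$\sqrt{\left(-45\right)^{2} + 1684} = \sqrt{2025 + 1684} = \sqrt{3709}$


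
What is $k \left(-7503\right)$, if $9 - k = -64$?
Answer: $-547719$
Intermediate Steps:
$k = 73$ ($k = 9 - -64 = 9 + 64 = 73$)
$k \left(-7503\right) = 73 \left(-7503\right) = -547719$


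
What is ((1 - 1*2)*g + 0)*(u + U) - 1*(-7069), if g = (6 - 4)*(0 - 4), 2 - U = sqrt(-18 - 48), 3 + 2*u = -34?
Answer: 6937 - 8*I*sqrt(66) ≈ 6937.0 - 64.992*I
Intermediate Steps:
u = -37/2 (u = -3/2 + (1/2)*(-34) = -3/2 - 17 = -37/2 ≈ -18.500)
U = 2 - I*sqrt(66) (U = 2 - sqrt(-18 - 48) = 2 - sqrt(-66) = 2 - I*sqrt(66) ≈ 2.0 - 8.124*I)
g = -8 (g = 2*(-4) = -8)
((1 - 1*2)*g + 0)*(u + U) - 1*(-7069) = ((1 - 1*2)*(-8) + 0)*(-37/2 + (2 - I*sqrt(66))) - 1*(-7069) = ((1 - 2)*(-8) + 0)*(-33/2 - I*sqrt(66)) + 7069 = (-1*(-8) + 0)*(-33/2 - I*sqrt(66)) + 7069 = (8 + 0)*(-33/2 - I*sqrt(66)) + 7069 = 8*(-33/2 - I*sqrt(66)) + 7069 = (-132 - 8*I*sqrt(66)) + 7069 = 6937 - 8*I*sqrt(66)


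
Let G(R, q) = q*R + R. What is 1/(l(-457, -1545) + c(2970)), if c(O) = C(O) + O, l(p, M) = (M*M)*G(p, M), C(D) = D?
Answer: 1/1684303942140 ≈ 5.9372e-13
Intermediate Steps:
G(R, q) = R + R*q (G(R, q) = R*q + R = R + R*q)
l(p, M) = p*M²*(1 + M) (l(p, M) = (M*M)*(p*(1 + M)) = M²*(p*(1 + M)) = p*M²*(1 + M))
c(O) = 2*O (c(O) = O + O = 2*O)
1/(l(-457, -1545) + c(2970)) = 1/(-457*(-1545)²*(1 - 1545) + 2*2970) = 1/(-457*2387025*(-1544) + 5940) = 1/(1684303936200 + 5940) = 1/1684303942140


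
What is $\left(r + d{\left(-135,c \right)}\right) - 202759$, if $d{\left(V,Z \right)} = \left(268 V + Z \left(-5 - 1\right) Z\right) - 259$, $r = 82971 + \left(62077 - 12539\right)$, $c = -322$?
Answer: $-728793$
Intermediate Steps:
$r = 132509$ ($r = 82971 + \left(62077 - 12539\right) = 82971 + 49538 = 132509$)
$d{\left(V,Z \right)} = -259 - 6 Z^{2} + 268 V$ ($d{\left(V,Z \right)} = \left(268 V + Z \left(-6\right) Z\right) - 259 = \left(268 V + - 6 Z Z\right) - 259 = \left(268 V - 6 Z^{2}\right) - 259 = \left(- 6 Z^{2} + 268 V\right) - 259 = -259 - 6 Z^{2} + 268 V$)
$\left(r + d{\left(-135,c \right)}\right) - 202759 = \left(132509 - \left(36439 + 622104\right)\right) - 202759 = \left(132509 - 658543\right) - 202759 = -526034 - 202759 = -728793$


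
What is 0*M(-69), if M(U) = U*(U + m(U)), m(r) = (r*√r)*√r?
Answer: 0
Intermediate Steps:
m(r) = r² (m(r) = r^(3/2)*√r = r²)
M(U) = U*(U + U²)
0*M(-69) = 0*((-69)²*(1 - 69)) = 0*(4761*(-68)) = 0*(-323748) = 0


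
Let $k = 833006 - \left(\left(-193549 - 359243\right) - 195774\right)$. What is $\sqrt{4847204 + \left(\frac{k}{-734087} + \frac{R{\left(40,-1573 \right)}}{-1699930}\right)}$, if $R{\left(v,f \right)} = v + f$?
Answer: $\frac{\sqrt{7548284278083348473853359639410}}{1247896513910} \approx 2201.6$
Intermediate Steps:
$R{\left(v,f \right)} = f + v$
$k = 1581572$ ($k = 833006 - \left(-552792 - 195774\right) = 833006 - -748566 = 833006 + 748566 = 1581572$)
$\sqrt{4847204 + \left(\frac{k}{-734087} + \frac{R{\left(40,-1573 \right)}}{-1699930}\right)} = \sqrt{4847204 + \left(\frac{1581572}{-734087} + \frac{-1573 + 40}{-1699930}\right)} = \sqrt{4847204 + \left(1581572 \left(- \frac{1}{734087}\right) - - \frac{1533}{1699930}\right)} = \sqrt{4847204 + \left(- \frac{1581572}{734087} + \frac{1533}{1699930}\right)} = \sqrt{4847204 - \frac{2687436334589}{1247896513910}} = \sqrt{\frac{6048806286374273051}{1247896513910}} = \frac{\sqrt{7548284278083348473853359639410}}{1247896513910}$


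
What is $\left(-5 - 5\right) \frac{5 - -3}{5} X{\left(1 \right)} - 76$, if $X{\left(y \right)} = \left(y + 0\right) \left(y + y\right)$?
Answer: $-108$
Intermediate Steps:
$X{\left(y \right)} = 2 y^{2}$ ($X{\left(y \right)} = y 2 y = 2 y^{2}$)
$\left(-5 - 5\right) \frac{5 - -3}{5} X{\left(1 \right)} - 76 = \left(-5 - 5\right) \frac{5 - -3}{5} \cdot 2 \cdot 1^{2} - 76 = - 10 \left(5 + 3\right) \frac{1}{5} \cdot 2 \cdot 1 - 76 = - 10 \cdot 8 \cdot \frac{1}{5} \cdot 2 - 76 = \left(-10\right) \frac{8}{5} \cdot 2 - 76 = \left(-16\right) 2 - 76 = -32 - 76 = -108$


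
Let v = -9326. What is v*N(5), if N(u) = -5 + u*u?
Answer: -186520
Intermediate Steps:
N(u) = -5 + u²
v*N(5) = -9326*(-5 + 5²) = -9326*(-5 + 25) = -9326*20 = -186520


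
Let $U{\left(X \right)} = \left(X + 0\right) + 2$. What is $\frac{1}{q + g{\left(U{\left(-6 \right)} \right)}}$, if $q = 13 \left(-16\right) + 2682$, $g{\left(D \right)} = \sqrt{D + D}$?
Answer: $\frac{1237}{3060342} - \frac{i \sqrt{2}}{3060342} \approx 0.0004042 - 4.6211 \cdot 10^{-7} i$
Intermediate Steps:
$U{\left(X \right)} = 2 + X$ ($U{\left(X \right)} = X + 2 = 2 + X$)
$g{\left(D \right)} = \sqrt{2} \sqrt{D}$ ($g{\left(D \right)} = \sqrt{2 D} = \sqrt{2} \sqrt{D}$)
$q = 2474$ ($q = -208 + 2682 = 2474$)
$\frac{1}{q + g{\left(U{\left(-6 \right)} \right)}} = \frac{1}{2474 + \sqrt{2} \sqrt{2 - 6}} = \frac{1}{2474 + \sqrt{2} \sqrt{-4}} = \frac{1}{2474 + \sqrt{2} \cdot 2 i} = \frac{1}{2474 + 2 i \sqrt{2}}$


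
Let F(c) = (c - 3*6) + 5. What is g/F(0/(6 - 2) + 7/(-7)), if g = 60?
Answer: -30/7 ≈ -4.2857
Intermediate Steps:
F(c) = -13 + c (F(c) = (c - 18) + 5 = (-18 + c) + 5 = -13 + c)
g/F(0/(6 - 2) + 7/(-7)) = 60/(-13 + (0/(6 - 2) + 7/(-7))) = 60/(-13 + (0/4 + 7*(-⅐))) = 60/(-13 + (0*(¼) - 1)) = 60/(-13 + (0 - 1)) = 60/(-13 - 1) = 60/(-14) = 60*(-1/14) = -30/7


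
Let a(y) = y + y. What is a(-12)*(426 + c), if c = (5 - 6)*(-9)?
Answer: -10440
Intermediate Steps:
a(y) = 2*y
c = 9 (c = -1*(-9) = 9)
a(-12)*(426 + c) = (2*(-12))*(426 + 9) = -24*435 = -10440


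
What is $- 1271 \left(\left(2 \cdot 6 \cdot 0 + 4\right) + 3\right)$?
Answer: $-8897$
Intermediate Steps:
$- 1271 \left(\left(2 \cdot 6 \cdot 0 + 4\right) + 3\right) = - 1271 \left(\left(12 \cdot 0 + 4\right) + 3\right) = - 1271 \left(\left(0 + 4\right) + 3\right) = - 1271 \left(4 + 3\right) = \left(-1271\right) 7 = -8897$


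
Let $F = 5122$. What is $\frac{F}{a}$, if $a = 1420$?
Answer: $\frac{2561}{710} \approx 3.607$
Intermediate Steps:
$\frac{F}{a} = \frac{5122}{1420} = 5122 \cdot \frac{1}{1420} = \frac{2561}{710}$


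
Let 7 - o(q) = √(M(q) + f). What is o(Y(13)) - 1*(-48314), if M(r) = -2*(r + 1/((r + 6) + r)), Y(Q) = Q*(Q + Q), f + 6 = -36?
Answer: 48321 - I*√83490099/341 ≈ 48321.0 - 26.796*I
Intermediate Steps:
f = -42 (f = -6 - 36 = -42)
Y(Q) = 2*Q² (Y(Q) = Q*(2*Q) = 2*Q²)
M(r) = -2*r - 2/(6 + 2*r) (M(r) = -2*(r + 1/((6 + r) + r)) = -2*(r + 1/(6 + 2*r)) = -2*r - 2/(6 + 2*r))
o(q) = 7 - √(-42 + (-1 - 6*q - 2*q²)/(3 + q)) (o(q) = 7 - √((-1 - 6*q - 2*q²)/(3 + q) - 42) = 7 - √(-42 + (-1 - 6*q - 2*q²)/(3 + q)))
o(Y(13)) - 1*(-48314) = (7 - √(-(127 + 2*(2*13²)² + 48*(2*13²))/(3 + 2*13²))) - 1*(-48314) = (7 - √(-(127 + 2*(2*169)² + 48*(2*169))/(3 + 2*169))) + 48314 = (7 - √(-(127 + 2*338² + 48*338)/(3 + 338))) + 48314 = (7 - √(-1*(127 + 2*114244 + 16224)/341)) + 48314 = (7 - √(-1*1/341*(127 + 228488 + 16224))) + 48314 = (7 - √(-1*1/341*244839)) + 48314 = (7 - √(-244839/341)) + 48314 = (7 - I*√83490099/341) + 48314 = 48321 - I*√83490099/341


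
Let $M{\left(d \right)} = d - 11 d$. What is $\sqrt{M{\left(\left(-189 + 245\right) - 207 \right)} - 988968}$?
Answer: $i \sqrt{987458} \approx 993.71 i$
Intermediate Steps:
$M{\left(d \right)} = - 10 d$
$\sqrt{M{\left(\left(-189 + 245\right) - 207 \right)} - 988968} = \sqrt{- 10 \left(\left(-189 + 245\right) - 207\right) - 988968} = \sqrt{- 10 \left(56 - 207\right) - 988968} = \sqrt{\left(-10\right) \left(-151\right) - 988968} = \sqrt{1510 - 988968} = \sqrt{-987458} = i \sqrt{987458}$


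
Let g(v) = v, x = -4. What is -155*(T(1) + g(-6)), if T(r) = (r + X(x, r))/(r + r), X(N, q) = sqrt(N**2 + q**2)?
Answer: 1705/2 - 155*sqrt(17)/2 ≈ 532.96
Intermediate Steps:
T(r) = (r + sqrt(16 + r**2))/(2*r) (T(r) = (r + sqrt((-4)**2 + r**2))/(r + r) = (r + sqrt(16 + r**2))/((2*r)) = (r + sqrt(16 + r**2))*(1/(2*r)) = (r + sqrt(16 + r**2))/(2*r))
-155*(T(1) + g(-6)) = -155*((1/2)*(1 + sqrt(16 + 1**2))/1 - 6) = -155*((1/2)*1*(1 + sqrt(16 + 1)) - 6) = -155*((1/2)*1*(1 + sqrt(17)) - 6) = -155*((1/2 + sqrt(17)/2) - 6) = -155*(-11/2 + sqrt(17)/2) = 1705/2 - 155*sqrt(17)/2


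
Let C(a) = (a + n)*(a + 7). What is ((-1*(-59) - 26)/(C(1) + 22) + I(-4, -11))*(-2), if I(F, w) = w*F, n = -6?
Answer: -253/3 ≈ -84.333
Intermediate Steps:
I(F, w) = F*w
C(a) = (-6 + a)*(7 + a) (C(a) = (a - 6)*(a + 7) = (-6 + a)*(7 + a))
((-1*(-59) - 26)/(C(1) + 22) + I(-4, -11))*(-2) = ((-1*(-59) - 26)/((-42 + 1 + 1²) + 22) - 4*(-11))*(-2) = ((59 - 26)/((-42 + 1 + 1) + 22) + 44)*(-2) = (33/(-40 + 22) + 44)*(-2) = (33/(-18) + 44)*(-2) = (33*(-1/18) + 44)*(-2) = (-11/6 + 44)*(-2) = (253/6)*(-2) = -253/3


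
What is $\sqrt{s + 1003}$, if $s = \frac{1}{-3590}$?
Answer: $\frac{\sqrt{12926760710}}{3590} \approx 31.67$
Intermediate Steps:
$s = - \frac{1}{3590} \approx -0.00027855$
$\sqrt{s + 1003} = \sqrt{- \frac{1}{3590} + 1003} = \sqrt{\frac{3600769}{3590}} = \frac{\sqrt{12926760710}}{3590}$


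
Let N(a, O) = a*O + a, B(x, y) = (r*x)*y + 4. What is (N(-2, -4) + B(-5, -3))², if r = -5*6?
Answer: 193600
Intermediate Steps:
r = -30
B(x, y) = 4 - 30*x*y (B(x, y) = (-30*x)*y + 4 = -30*x*y + 4 = 4 - 30*x*y)
N(a, O) = a + O*a (N(a, O) = O*a + a = a + O*a)
(N(-2, -4) + B(-5, -3))² = (-2*(1 - 4) + (4 - 30*(-5)*(-3)))² = (-2*(-3) + (4 - 450))² = (6 - 446)² = (-440)² = 193600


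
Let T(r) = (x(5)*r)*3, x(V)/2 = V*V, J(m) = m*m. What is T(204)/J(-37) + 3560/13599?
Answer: 421003040/18617031 ≈ 22.614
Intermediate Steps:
J(m) = m²
x(V) = 2*V² (x(V) = 2*(V*V) = 2*V²)
T(r) = 150*r (T(r) = ((2*5²)*r)*3 = ((2*25)*r)*3 = (50*r)*3 = 150*r)
T(204)/J(-37) + 3560/13599 = (150*204)/((-37)²) + 3560/13599 = 30600/1369 + 3560*(1/13599) = 30600*(1/1369) + 3560/13599 = 30600/1369 + 3560/13599 = 421003040/18617031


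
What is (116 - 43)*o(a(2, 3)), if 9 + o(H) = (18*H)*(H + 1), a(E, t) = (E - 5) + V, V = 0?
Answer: 7227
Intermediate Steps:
a(E, t) = -5 + E (a(E, t) = (E - 5) + 0 = (-5 + E) + 0 = -5 + E)
o(H) = -9 + 18*H*(1 + H) (o(H) = -9 + (18*H)*(H + 1) = -9 + (18*H)*(1 + H) = -9 + 18*H*(1 + H))
(116 - 43)*o(a(2, 3)) = (116 - 43)*(-9 + 18*(-5 + 2) + 18*(-5 + 2)**2) = 73*(-9 + 18*(-3) + 18*(-3)**2) = 73*(-9 - 54 + 18*9) = 73*(-9 - 54 + 162) = 73*99 = 7227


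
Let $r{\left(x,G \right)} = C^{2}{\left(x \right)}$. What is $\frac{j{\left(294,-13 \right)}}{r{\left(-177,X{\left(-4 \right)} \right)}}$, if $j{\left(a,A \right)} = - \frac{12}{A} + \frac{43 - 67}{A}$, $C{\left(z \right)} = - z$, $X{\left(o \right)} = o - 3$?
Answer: $\frac{4}{45253} \approx 8.8392 \cdot 10^{-5}$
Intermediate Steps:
$X{\left(o \right)} = -3 + o$ ($X{\left(o \right)} = o - 3 = -3 + o$)
$j{\left(a,A \right)} = - \frac{36}{A}$ ($j{\left(a,A \right)} = - \frac{12}{A} + \frac{43 - 67}{A} = - \frac{12}{A} - \frac{24}{A} = - \frac{36}{A}$)
$r{\left(x,G \right)} = x^{2}$ ($r{\left(x,G \right)} = \left(- x\right)^{2} = x^{2}$)
$\frac{j{\left(294,-13 \right)}}{r{\left(-177,X{\left(-4 \right)} \right)}} = \frac{\left(-36\right) \frac{1}{-13}}{\left(-177\right)^{2}} = \frac{\left(-36\right) \left(- \frac{1}{13}\right)}{31329} = \frac{36}{13} \cdot \frac{1}{31329} = \frac{4}{45253}$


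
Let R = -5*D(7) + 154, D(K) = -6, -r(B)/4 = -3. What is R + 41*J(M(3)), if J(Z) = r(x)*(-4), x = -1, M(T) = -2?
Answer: -1784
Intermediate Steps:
r(B) = 12 (r(B) = -4*(-3) = 12)
J(Z) = -48 (J(Z) = 12*(-4) = -48)
R = 184 (R = -5*(-6) + 154 = 30 + 154 = 184)
R + 41*J(M(3)) = 184 + 41*(-48) = 184 - 1968 = -1784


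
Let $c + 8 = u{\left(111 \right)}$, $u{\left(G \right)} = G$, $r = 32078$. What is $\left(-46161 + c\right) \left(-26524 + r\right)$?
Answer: $-255806132$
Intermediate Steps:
$c = 103$ ($c = -8 + 111 = 103$)
$\left(-46161 + c\right) \left(-26524 + r\right) = \left(-46161 + 103\right) \left(-26524 + 32078\right) = \left(-46058\right) 5554 = -255806132$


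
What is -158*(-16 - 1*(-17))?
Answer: -158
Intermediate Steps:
-158*(-16 - 1*(-17)) = -158*(-16 + 17) = -158*1 = -158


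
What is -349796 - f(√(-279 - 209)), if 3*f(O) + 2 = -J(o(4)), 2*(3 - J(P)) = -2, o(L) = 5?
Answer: -349794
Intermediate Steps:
J(P) = 4 (J(P) = 3 - ½*(-2) = 3 + 1 = 4)
f(O) = -2 (f(O) = -⅔ + (-1*4)/3 = -⅔ + (⅓)*(-4) = -⅔ - 4/3 = -2)
-349796 - f(√(-279 - 209)) = -349796 - 1*(-2) = -349796 + 2 = -349794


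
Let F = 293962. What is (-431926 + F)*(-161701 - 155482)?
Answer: 43759835412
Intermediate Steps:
(-431926 + F)*(-161701 - 155482) = (-431926 + 293962)*(-161701 - 155482) = -137964*(-317183) = 43759835412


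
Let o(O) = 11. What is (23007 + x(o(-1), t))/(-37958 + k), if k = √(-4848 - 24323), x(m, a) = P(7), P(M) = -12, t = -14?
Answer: -19396538/32018643 - 511*I*√29171/32018643 ≈ -0.60579 - 0.0027258*I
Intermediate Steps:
x(m, a) = -12
k = I*√29171 (k = √(-29171) = I*√29171 ≈ 170.8*I)
(23007 + x(o(-1), t))/(-37958 + k) = (23007 - 12)/(-37958 + I*√29171) = 22995/(-37958 + I*√29171)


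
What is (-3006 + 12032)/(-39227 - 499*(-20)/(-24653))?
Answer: -222517978/967073211 ≈ -0.23009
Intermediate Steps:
(-3006 + 12032)/(-39227 - 499*(-20)/(-24653)) = 9026/(-39227 + 9980*(-1/24653)) = 9026/(-39227 - 9980/24653) = 9026/(-967073211/24653) = 9026*(-24653/967073211) = -222517978/967073211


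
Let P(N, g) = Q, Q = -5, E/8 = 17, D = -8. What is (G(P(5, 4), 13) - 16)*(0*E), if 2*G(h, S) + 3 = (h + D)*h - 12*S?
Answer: 0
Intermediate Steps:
E = 136 (E = 8*17 = 136)
P(N, g) = -5
G(h, S) = -3/2 - 6*S + h*(-8 + h)/2 (G(h, S) = -3/2 + ((h - 8)*h - 12*S)/2 = -3/2 + ((-8 + h)*h - 12*S)/2 = -3/2 + (h*(-8 + h) - 12*S)/2 = -3/2 + (-12*S + h*(-8 + h))/2 = -3/2 + (-6*S + h*(-8 + h)/2) = -3/2 - 6*S + h*(-8 + h)/2)
(G(P(5, 4), 13) - 16)*(0*E) = ((-3/2 + (½)*(-5)² - 6*13 - 4*(-5)) - 16)*(0*136) = ((-3/2 + (½)*25 - 78 + 20) - 16)*0 = ((-3/2 + 25/2 - 78 + 20) - 16)*0 = (-47 - 16)*0 = -63*0 = 0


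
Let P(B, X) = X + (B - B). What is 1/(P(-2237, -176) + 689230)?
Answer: 1/689054 ≈ 1.4513e-6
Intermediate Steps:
P(B, X) = X (P(B, X) = X + 0 = X)
1/(P(-2237, -176) + 689230) = 1/(-176 + 689230) = 1/689054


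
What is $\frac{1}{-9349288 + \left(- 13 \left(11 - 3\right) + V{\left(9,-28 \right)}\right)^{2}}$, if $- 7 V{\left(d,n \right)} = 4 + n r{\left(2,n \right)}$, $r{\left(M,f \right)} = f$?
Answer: $- \frac{49}{455816856} \approx -1.075 \cdot 10^{-7}$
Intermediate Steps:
$V{\left(d,n \right)} = - \frac{4}{7} - \frac{n^{2}}{7}$ ($V{\left(d,n \right)} = - \frac{4 + n n}{7} = - \frac{4 + n^{2}}{7} = - \frac{4}{7} - \frac{n^{2}}{7}$)
$\frac{1}{-9349288 + \left(- 13 \left(11 - 3\right) + V{\left(9,-28 \right)}\right)^{2}} = \frac{1}{-9349288 + \left(- 13 \left(11 - 3\right) - \left(\frac{4}{7} + \frac{\left(-28\right)^{2}}{7}\right)\right)^{2}} = \frac{1}{-9349288 + \left(\left(-13\right) 8 - \frac{788}{7}\right)^{2}} = \frac{1}{-9349288 + \left(-104 - \frac{788}{7}\right)^{2}} = \frac{1}{-9349288 + \left(- \frac{1516}{7}\right)^{2}} = \frac{1}{-9349288 + \frac{2298256}{49}} = \frac{1}{- \frac{455816856}{49}} = - \frac{49}{455816856}$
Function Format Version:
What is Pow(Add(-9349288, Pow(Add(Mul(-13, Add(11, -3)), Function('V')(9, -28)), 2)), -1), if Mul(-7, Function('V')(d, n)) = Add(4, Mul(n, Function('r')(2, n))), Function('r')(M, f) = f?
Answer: Rational(-49, 455816856) ≈ -1.0750e-7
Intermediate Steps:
Function('V')(d, n) = Add(Rational(-4, 7), Mul(Rational(-1, 7), Pow(n, 2))) (Function('V')(d, n) = Mul(Rational(-1, 7), Add(4, Mul(n, n))) = Mul(Rational(-1, 7), Add(4, Pow(n, 2))) = Add(Rational(-4, 7), Mul(Rational(-1, 7), Pow(n, 2))))
Pow(Add(-9349288, Pow(Add(Mul(-13, Add(11, -3)), Function('V')(9, -28)), 2)), -1) = Pow(Add(-9349288, Pow(Add(Mul(-13, Add(11, -3)), Add(Rational(-4, 7), Mul(Rational(-1, 7), Pow(-28, 2)))), 2)), -1) = Pow(Add(-9349288, Pow(Add(Mul(-13, 8), Add(Rational(-4, 7), Mul(Rational(-1, 7), 784))), 2)), -1) = Pow(Add(-9349288, Pow(Add(-104, Add(Rational(-4, 7), -112)), 2)), -1) = Pow(Add(-9349288, Pow(Add(-104, Rational(-788, 7)), 2)), -1) = Pow(Add(-9349288, Pow(Rational(-1516, 7), 2)), -1) = Pow(Add(-9349288, Rational(2298256, 49)), -1) = Pow(Rational(-455816856, 49), -1) = Rational(-49, 455816856)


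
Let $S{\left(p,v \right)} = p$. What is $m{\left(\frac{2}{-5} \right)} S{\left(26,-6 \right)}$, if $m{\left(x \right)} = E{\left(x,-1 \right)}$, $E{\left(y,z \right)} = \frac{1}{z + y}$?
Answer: $- \frac{130}{7} \approx -18.571$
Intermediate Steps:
$E{\left(y,z \right)} = \frac{1}{y + z}$
$m{\left(x \right)} = \frac{1}{-1 + x}$ ($m{\left(x \right)} = \frac{1}{x - 1} = \frac{1}{-1 + x}$)
$m{\left(\frac{2}{-5} \right)} S{\left(26,-6 \right)} = \frac{1}{-1 + \frac{2}{-5}} \cdot 26 = \frac{1}{-1 + 2 \left(- \frac{1}{5}\right)} 26 = \frac{1}{-1 - \frac{2}{5}} \cdot 26 = \frac{1}{- \frac{7}{5}} \cdot 26 = \left(- \frac{5}{7}\right) 26 = - \frac{130}{7}$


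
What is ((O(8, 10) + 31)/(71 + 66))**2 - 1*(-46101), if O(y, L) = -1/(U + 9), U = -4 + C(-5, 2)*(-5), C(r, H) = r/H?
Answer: 1059956517414/22992025 ≈ 46101.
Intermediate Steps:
U = 17/2 (U = -4 - 5/2*(-5) = -4 + 25/2 = 17/2 ≈ 8.5000)
O(y, L) = -2/35 (O(y, L) = -1/(17/2 + 9) = -1/35/2 = -1*2/35 = -2/35)
((O(8, 10) + 31)/(71 + 66))**2 - 1*(-46101) = ((-2/35 + 31)/(71 + 66))**2 - 1*(-46101) = ((1083/35)/137)**2 + 46101 = ((1083/35)*(1/137))**2 + 46101 = (1083/4795)**2 + 46101 = 1172889/22992025 + 46101 = 1059956517414/22992025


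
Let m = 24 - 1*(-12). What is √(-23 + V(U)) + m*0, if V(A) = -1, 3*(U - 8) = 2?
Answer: 2*I*√6 ≈ 4.899*I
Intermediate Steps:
m = 36 (m = 24 + 12 = 36)
U = 26/3 (U = 8 + (⅓)*2 = 8 + ⅔ = 26/3 ≈ 8.6667)
√(-23 + V(U)) + m*0 = √(-23 - 1) + 36*0 = √(-24) + 0 = 2*I*√6 + 0 = 2*I*√6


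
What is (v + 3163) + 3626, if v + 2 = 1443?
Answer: 8230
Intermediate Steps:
v = 1441 (v = -2 + 1443 = 1441)
(v + 3163) + 3626 = (1441 + 3163) + 3626 = 4604 + 3626 = 8230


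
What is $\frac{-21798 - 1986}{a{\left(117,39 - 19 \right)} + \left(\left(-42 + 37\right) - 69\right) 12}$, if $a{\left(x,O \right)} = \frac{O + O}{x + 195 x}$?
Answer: $\frac{68176836}{2545447} \approx 26.784$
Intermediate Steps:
$a{\left(x,O \right)} = \frac{O}{98 x}$ ($a{\left(x,O \right)} = \frac{2 O}{196 x} = 2 O \frac{1}{196 x} = \frac{O}{98 x}$)
$\frac{-21798 - 1986}{a{\left(117,39 - 19 \right)} + \left(\left(-42 + 37\right) - 69\right) 12} = \frac{-21798 - 1986}{\frac{39 - 19}{98 \cdot 117} + \left(\left(-42 + 37\right) - 69\right) 12} = - \frac{23784}{\frac{1}{98} \cdot 20 \cdot \frac{1}{117} + \left(-5 - 69\right) 12} = - \frac{23784}{\frac{10}{5733} - 888} = - \frac{23784}{- \frac{5090894}{5733}} = \left(-23784\right) \left(- \frac{5733}{5090894}\right) = \frac{68176836}{2545447}$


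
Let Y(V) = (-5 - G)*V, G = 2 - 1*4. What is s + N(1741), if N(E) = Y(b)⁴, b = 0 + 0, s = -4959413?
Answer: -4959413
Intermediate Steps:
G = -2 (G = 2 - 4 = -2)
b = 0
Y(V) = -3*V (Y(V) = (-5 - 1*(-2))*V = (-5 + 2)*V = -3*V)
N(E) = 0 (N(E) = (-3*0)⁴ = 0⁴ = 0)
s + N(1741) = -4959413 + 0 = -4959413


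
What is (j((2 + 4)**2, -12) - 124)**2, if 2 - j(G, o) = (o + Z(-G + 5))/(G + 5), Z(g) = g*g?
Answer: 35414401/1681 ≈ 21067.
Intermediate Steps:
Z(g) = g**2
j(G, o) = 2 - (o + (5 - G)**2)/(5 + G) (j(G, o) = 2 - (o + (-G + 5)**2)/(G + 5) = 2 - (o + (5 - G)**2)/(5 + G))
(j((2 + 4)**2, -12) - 124)**2 = ((-15 - 1*(-12) - ((2 + 4)**2)**2 + 12*(2 + 4)**2)/(5 + (2 + 4)**2) - 124)**2 = ((-15 + 12 - (6**2)**2 + 12*6**2)/(5 + 6**2) - 124)**2 = ((-15 + 12 - 1*36**2 + 12*36)/(5 + 36) - 124)**2 = ((-15 + 12 - 1*1296 + 432)/41 - 124)**2 = ((-15 + 12 - 1296 + 432)/41 - 124)**2 = ((1/41)*(-867) - 124)**2 = (-867/41 - 124)**2 = (-5951/41)**2 = 35414401/1681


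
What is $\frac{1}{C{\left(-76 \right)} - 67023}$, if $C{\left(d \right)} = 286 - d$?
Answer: $- \frac{1}{66661} \approx -1.5001 \cdot 10^{-5}$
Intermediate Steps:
$\frac{1}{C{\left(-76 \right)} - 67023} = \frac{1}{\left(286 - -76\right) - 67023} = \frac{1}{\left(286 + 76\right) - 67023} = \frac{1}{362 - 67023} = \frac{1}{-66661} = - \frac{1}{66661}$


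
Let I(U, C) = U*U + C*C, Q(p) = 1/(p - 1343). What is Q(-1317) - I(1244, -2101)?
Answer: -15858220421/2660 ≈ -5.9617e+6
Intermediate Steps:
Q(p) = 1/(-1343 + p)
I(U, C) = C² + U² (I(U, C) = U² + C² = C² + U²)
Q(-1317) - I(1244, -2101) = 1/(-1343 - 1317) - ((-2101)² + 1244²) = 1/(-2660) - (4414201 + 1547536) = -1/2660 - 1*5961737 = -1/2660 - 5961737 = -15858220421/2660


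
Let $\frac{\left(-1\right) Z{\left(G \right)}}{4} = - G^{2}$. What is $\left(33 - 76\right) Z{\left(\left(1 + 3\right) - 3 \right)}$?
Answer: $-172$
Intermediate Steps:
$Z{\left(G \right)} = 4 G^{2}$ ($Z{\left(G \right)} = - 4 \left(- G^{2}\right) = 4 G^{2}$)
$\left(33 - 76\right) Z{\left(\left(1 + 3\right) - 3 \right)} = \left(33 - 76\right) 4 \left(\left(1 + 3\right) - 3\right)^{2} = - 43 \cdot 4 \left(4 - 3\right)^{2} = - 43 \cdot 4 \cdot 1^{2} = - 43 \cdot 4 \cdot 1 = \left(-43\right) 4 = -172$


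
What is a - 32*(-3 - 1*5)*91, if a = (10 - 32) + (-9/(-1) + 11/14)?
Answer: 325973/14 ≈ 23284.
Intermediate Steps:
a = -171/14 (a = -22 + (-9*(-1) + 11*(1/14)) = -22 + (9 + 11/14) = -22 + 137/14 = -171/14 ≈ -12.214)
a - 32*(-3 - 1*5)*91 = -171/14 - 32*(-3 - 1*5)*91 = -171/14 - 32*(-3 - 5)*91 = -171/14 - 32*(-8)*91 = -171/14 + 256*91 = -171/14 + 23296 = 325973/14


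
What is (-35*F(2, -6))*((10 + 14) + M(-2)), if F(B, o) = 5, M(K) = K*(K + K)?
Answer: -5600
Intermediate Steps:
M(K) = 2*K**2 (M(K) = K*(2*K) = 2*K**2)
(-35*F(2, -6))*((10 + 14) + M(-2)) = (-35*5)*((10 + 14) + 2*(-2)**2) = -175*(24 + 2*4) = -175*(24 + 8) = -175*32 = -5600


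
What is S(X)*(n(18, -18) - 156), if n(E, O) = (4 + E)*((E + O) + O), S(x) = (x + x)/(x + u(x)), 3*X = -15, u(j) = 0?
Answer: -1104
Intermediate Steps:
X = -5 (X = (⅓)*(-15) = -5)
S(x) = 2 (S(x) = (x + x)/(x + 0) = (2*x)/x = 2)
n(E, O) = (4 + E)*(E + 2*O)
S(X)*(n(18, -18) - 156) = 2*((18² + 4*18 + 8*(-18) + 2*18*(-18)) - 156) = 2*((324 + 72 - 144 - 648) - 156) = 2*(-396 - 156) = 2*(-552) = -1104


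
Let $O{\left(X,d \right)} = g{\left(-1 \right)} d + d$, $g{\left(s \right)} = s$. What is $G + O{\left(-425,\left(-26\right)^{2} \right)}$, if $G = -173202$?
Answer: $-173202$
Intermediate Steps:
$O{\left(X,d \right)} = 0$ ($O{\left(X,d \right)} = - d + d = 0$)
$G + O{\left(-425,\left(-26\right)^{2} \right)} = -173202 + 0 = -173202$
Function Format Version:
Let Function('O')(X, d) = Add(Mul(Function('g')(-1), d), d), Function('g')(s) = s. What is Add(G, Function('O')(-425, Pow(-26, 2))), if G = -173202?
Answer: -173202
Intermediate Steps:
Function('O')(X, d) = 0 (Function('O')(X, d) = Add(Mul(-1, d), d) = 0)
Add(G, Function('O')(-425, Pow(-26, 2))) = Add(-173202, 0) = -173202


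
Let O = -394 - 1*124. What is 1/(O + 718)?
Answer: 1/200 ≈ 0.0050000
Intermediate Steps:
O = -518 (O = -394 - 124 = -518)
1/(O + 718) = 1/(-518 + 718) = 1/200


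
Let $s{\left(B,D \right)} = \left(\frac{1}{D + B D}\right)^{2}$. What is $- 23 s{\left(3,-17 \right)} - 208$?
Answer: $- \frac{961815}{4624} \approx -208.0$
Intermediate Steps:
$s{\left(B,D \right)} = \frac{1}{\left(D + B D\right)^{2}}$
$- 23 s{\left(3,-17 \right)} - 208 = - 23 \frac{1}{289 \left(1 + 3\right)^{2}} - 208 = - 23 \frac{1}{289 \cdot 16} - 208 = - 23 \cdot \frac{1}{289} \cdot \frac{1}{16} - 208 = \left(-23\right) \frac{1}{4624} - 208 = - \frac{23}{4624} - 208 = - \frac{961815}{4624}$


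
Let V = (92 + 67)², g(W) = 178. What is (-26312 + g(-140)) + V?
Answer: -853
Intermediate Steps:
V = 25281 (V = 159² = 25281)
(-26312 + g(-140)) + V = (-26312 + 178) + 25281 = -26134 + 25281 = -853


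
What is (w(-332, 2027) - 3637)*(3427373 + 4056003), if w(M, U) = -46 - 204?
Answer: -29087882512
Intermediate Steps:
w(M, U) = -250
(w(-332, 2027) - 3637)*(3427373 + 4056003) = (-250 - 3637)*(3427373 + 4056003) = -3887*7483376 = -29087882512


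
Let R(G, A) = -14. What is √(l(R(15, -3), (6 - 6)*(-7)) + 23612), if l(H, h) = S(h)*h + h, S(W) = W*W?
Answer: 2*√5903 ≈ 153.66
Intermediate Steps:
S(W) = W²
l(H, h) = h + h³ (l(H, h) = h²*h + h = h³ + h = h + h³)
√(l(R(15, -3), (6 - 6)*(-7)) + 23612) = √(((6 - 6)*(-7) + ((6 - 6)*(-7))³) + 23612) = √((0*(-7) + (0*(-7))³) + 23612) = √((0 + 0³) + 23612) = √((0 + 0) + 23612) = √(0 + 23612) = √23612 = 2*√5903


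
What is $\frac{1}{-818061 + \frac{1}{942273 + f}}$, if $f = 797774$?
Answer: $- \frac{1740047}{1423464588866} \approx -1.2224 \cdot 10^{-6}$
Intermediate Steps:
$\frac{1}{-818061 + \frac{1}{942273 + f}} = \frac{1}{-818061 + \frac{1}{942273 + 797774}} = \frac{1}{-818061 + \frac{1}{1740047}} = \frac{1}{- \frac{1423464588866}{1740047}} = - \frac{1740047}{1423464588866}$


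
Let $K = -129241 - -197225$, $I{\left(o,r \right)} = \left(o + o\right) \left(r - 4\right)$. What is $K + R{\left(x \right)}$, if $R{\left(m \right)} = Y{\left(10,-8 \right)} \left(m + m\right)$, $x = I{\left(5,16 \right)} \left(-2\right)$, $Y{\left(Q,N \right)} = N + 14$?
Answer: $65104$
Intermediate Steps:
$I{\left(o,r \right)} = 2 o \left(-4 + r\right)$
$Y{\left(Q,N \right)} = 14 + N$
$x = -240$ ($x = 2 \cdot 5 \left(-4 + 16\right) \left(-2\right) = 2 \cdot 5 \cdot 12 \left(-2\right) = 120 \left(-2\right) = -240$)
$R{\left(m \right)} = 12 m$ ($R{\left(m \right)} = \left(14 - 8\right) \left(m + m\right) = 6 \cdot 2 m = 12 m$)
$K = 67984$ ($K = -129241 + 197225 = 67984$)
$K + R{\left(x \right)} = 67984 + 12 \left(-240\right) = 67984 - 2880 = 65104$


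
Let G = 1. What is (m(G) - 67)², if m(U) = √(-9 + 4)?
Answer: (67 - I*√5)² ≈ 4484.0 - 299.63*I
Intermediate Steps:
m(U) = I*√5 (m(U) = √(-5) = I*√5)
(m(G) - 67)² = (I*√5 - 67)² = (-67 + I*√5)²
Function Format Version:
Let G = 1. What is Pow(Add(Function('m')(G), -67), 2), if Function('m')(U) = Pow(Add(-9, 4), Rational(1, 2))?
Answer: Pow(Add(67, Mul(-1, I, Pow(5, Rational(1, 2)))), 2) ≈ Add(4484.0, Mul(-299.63, I))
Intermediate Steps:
Function('m')(U) = Mul(I, Pow(5, Rational(1, 2))) (Function('m')(U) = Pow(-5, Rational(1, 2)) = Mul(I, Pow(5, Rational(1, 2))))
Pow(Add(Function('m')(G), -67), 2) = Pow(Add(Mul(I, Pow(5, Rational(1, 2))), -67), 2) = Pow(Add(-67, Mul(I, Pow(5, Rational(1, 2)))), 2)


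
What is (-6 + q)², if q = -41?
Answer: 2209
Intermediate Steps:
(-6 + q)² = (-6 - 41)² = (-47)² = 2209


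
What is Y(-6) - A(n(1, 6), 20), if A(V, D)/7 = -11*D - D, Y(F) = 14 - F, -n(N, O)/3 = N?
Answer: 1700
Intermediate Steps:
n(N, O) = -3*N
A(V, D) = -84*D (A(V, D) = 7*(-11*D - D) = 7*(-12*D) = -84*D)
Y(-6) - A(n(1, 6), 20) = (14 - 1*(-6)) - (-84)*20 = (14 + 6) - 1*(-1680) = 20 + 1680 = 1700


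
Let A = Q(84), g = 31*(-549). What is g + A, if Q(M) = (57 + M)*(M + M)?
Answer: 6669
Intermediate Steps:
g = -17019
Q(M) = 2*M*(57 + M) (Q(M) = (57 + M)*(2*M) = 2*M*(57 + M))
A = 23688 (A = 2*84*(57 + 84) = 2*84*141 = 23688)
g + A = -17019 + 23688 = 6669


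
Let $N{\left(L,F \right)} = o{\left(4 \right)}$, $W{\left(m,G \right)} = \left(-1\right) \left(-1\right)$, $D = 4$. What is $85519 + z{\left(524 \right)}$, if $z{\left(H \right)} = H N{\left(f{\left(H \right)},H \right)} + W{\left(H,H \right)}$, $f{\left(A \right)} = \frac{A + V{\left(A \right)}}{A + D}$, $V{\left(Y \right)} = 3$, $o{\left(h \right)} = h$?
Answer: $87616$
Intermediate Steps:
$W{\left(m,G \right)} = 1$
$f{\left(A \right)} = \frac{3 + A}{4 + A}$ ($f{\left(A \right)} = \frac{A + 3}{A + 4} = \frac{3 + A}{4 + A}$)
$N{\left(L,F \right)} = 4$
$z{\left(H \right)} = 1 + 4 H$ ($z{\left(H \right)} = H 4 + 1 = 4 H + 1 = 1 + 4 H$)
$85519 + z{\left(524 \right)} = 85519 + \left(1 + 4 \cdot 524\right) = 85519 + \left(1 + 2096\right) = 85519 + 2097 = 87616$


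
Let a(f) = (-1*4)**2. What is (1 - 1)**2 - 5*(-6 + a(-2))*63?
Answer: -3150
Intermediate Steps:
a(f) = 16 (a(f) = (-4)**2 = 16)
(1 - 1)**2 - 5*(-6 + a(-2))*63 = (1 - 1)**2 - 5*(-6 + 16)*63 = 0**2 - 5*10*63 = 0 - 50*63 = 0 - 3150 = -3150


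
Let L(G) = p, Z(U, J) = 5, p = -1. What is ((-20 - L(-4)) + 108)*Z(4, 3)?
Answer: 445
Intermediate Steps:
L(G) = -1
((-20 - L(-4)) + 108)*Z(4, 3) = ((-20 - 1*(-1)) + 108)*5 = ((-20 + 1) + 108)*5 = (-19 + 108)*5 = 89*5 = 445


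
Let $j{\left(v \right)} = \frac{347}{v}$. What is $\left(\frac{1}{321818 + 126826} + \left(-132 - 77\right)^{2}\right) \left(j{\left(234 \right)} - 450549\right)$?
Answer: $- \frac{2066097890939829235}{104982696} \approx -1.968 \cdot 10^{10}$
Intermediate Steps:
$\left(\frac{1}{321818 + 126826} + \left(-132 - 77\right)^{2}\right) \left(j{\left(234 \right)} - 450549\right) = \left(\frac{1}{321818 + 126826} + \left(-132 - 77\right)^{2}\right) \left(\frac{347}{234} - 450549\right) = \left(\frac{1}{448644} + \left(-209\right)^{2}\right) \left(347 \cdot \frac{1}{234} - 450549\right) = \left(\frac{1}{448644} + 43681\right) \left(\frac{347}{234} - 450549\right) = \frac{19597218565}{448644} \left(- \frac{105428119}{234}\right) = - \frac{2066097890939829235}{104982696}$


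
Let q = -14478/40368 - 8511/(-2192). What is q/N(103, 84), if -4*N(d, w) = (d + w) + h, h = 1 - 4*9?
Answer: -6496589/70051936 ≈ -0.092740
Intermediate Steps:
h = -35 (h = 1 - 36 = -35)
q = 6496589/1843472 (q = -14478*1/40368 - 8511*(-1/2192) = -2413/6728 + 8511/2192 = 6496589/1843472 ≈ 3.5241)
N(d, w) = 35/4 - d/4 - w/4 (N(d, w) = -((d + w) - 35)/4 = -(-35 + d + w)/4 = 35/4 - d/4 - w/4)
q/N(103, 84) = 6496589/(1843472*(35/4 - ¼*103 - ¼*84)) = 6496589/(1843472*(35/4 - 103/4 - 21)) = (6496589/1843472)/(-38) = (6496589/1843472)*(-1/38) = -6496589/70051936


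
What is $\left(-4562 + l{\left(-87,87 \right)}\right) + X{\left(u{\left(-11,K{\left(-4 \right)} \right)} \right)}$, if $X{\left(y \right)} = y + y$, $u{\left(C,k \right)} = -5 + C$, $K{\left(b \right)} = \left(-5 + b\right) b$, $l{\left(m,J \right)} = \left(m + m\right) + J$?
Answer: $-4681$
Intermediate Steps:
$l{\left(m,J \right)} = J + 2 m$ ($l{\left(m,J \right)} = 2 m + J = J + 2 m$)
$K{\left(b \right)} = b \left(-5 + b\right)$
$X{\left(y \right)} = 2 y$
$\left(-4562 + l{\left(-87,87 \right)}\right) + X{\left(u{\left(-11,K{\left(-4 \right)} \right)} \right)} = \left(-4562 + \left(87 + 2 \left(-87\right)\right)\right) + 2 \left(-5 - 11\right) = \left(-4562 + \left(87 - 174\right)\right) + 2 \left(-16\right) = \left(-4562 - 87\right) - 32 = -4649 - 32 = -4681$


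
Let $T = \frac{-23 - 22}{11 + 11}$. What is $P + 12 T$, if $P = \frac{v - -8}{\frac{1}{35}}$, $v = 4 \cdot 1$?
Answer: $\frac{4350}{11} \approx 395.45$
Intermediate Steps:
$v = 4$
$T = - \frac{45}{22} \approx -2.0455$
$P = 420$ ($P = \frac{4 - -8}{\frac{1}{35}} = \left(4 + 8\right) \frac{1}{\frac{1}{35}} = 12 \cdot 35 = 420$)
$P + 12 T = 420 + 12 \left(- \frac{45}{22}\right) = 420 - \frac{270}{11} = \frac{4350}{11}$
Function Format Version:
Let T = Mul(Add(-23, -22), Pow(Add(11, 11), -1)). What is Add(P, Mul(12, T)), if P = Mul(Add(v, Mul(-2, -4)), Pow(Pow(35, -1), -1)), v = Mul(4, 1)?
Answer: Rational(4350, 11) ≈ 395.45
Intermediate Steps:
v = 4
T = Rational(-45, 22) (T = Mul(-45, Pow(22, -1)) = Mul(-45, Rational(1, 22)) = Rational(-45, 22) ≈ -2.0455)
P = 420 (P = Mul(Add(4, Mul(-2, -4)), Pow(Pow(35, -1), -1)) = Mul(Add(4, 8), Pow(Rational(1, 35), -1)) = Mul(12, 35) = 420)
Add(P, Mul(12, T)) = Add(420, Mul(12, Rational(-45, 22))) = Add(420, Rational(-270, 11)) = Rational(4350, 11)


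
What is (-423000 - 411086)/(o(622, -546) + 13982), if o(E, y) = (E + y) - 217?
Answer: -834086/13841 ≈ -60.262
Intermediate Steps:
o(E, y) = -217 + E + y
(-423000 - 411086)/(o(622, -546) + 13982) = (-423000 - 411086)/((-217 + 622 - 546) + 13982) = -834086/(-141 + 13982) = -834086/13841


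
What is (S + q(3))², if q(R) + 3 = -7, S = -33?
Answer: 1849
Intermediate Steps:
q(R) = -10 (q(R) = -3 - 7 = -10)
(S + q(3))² = (-33 - 10)² = (-43)² = 1849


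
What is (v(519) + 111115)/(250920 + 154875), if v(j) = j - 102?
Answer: 111532/405795 ≈ 0.27485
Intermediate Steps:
v(j) = -102 + j
(v(519) + 111115)/(250920 + 154875) = ((-102 + 519) + 111115)/(250920 + 154875) = (417 + 111115)/405795 = 111532*(1/405795) = 111532/405795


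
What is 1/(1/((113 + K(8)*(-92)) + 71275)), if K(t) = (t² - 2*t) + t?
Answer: 66236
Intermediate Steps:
K(t) = t² - t
1/(1/((113 + K(8)*(-92)) + 71275)) = 1/(1/((113 + (8*(-1 + 8))*(-92)) + 71275)) = 1/(1/((113 + (8*7)*(-92)) + 71275)) = 1/(1/((113 + 56*(-92)) + 71275)) = 1/(1/((113 - 5152) + 71275)) = 1/(1/(-5039 + 71275)) = 1/(1/66236) = 66236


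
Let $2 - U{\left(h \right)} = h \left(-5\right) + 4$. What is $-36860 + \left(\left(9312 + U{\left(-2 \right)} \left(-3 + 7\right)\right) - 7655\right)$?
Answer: $-35251$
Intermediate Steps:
$U{\left(h \right)} = -2 + 5 h$ ($U{\left(h \right)} = 2 - \left(h \left(-5\right) + 4\right) = 2 - \left(- 5 h + 4\right) = 2 - \left(4 - 5 h\right) = 2 + \left(-4 + 5 h\right) = -2 + 5 h$)
$-36860 + \left(\left(9312 + U{\left(-2 \right)} \left(-3 + 7\right)\right) - 7655\right) = -36860 - \left(-1657 - \left(-2 + 5 \left(-2\right)\right) \left(-3 + 7\right)\right) = -36860 - \left(-1657 - \left(-2 - 10\right) 4\right) = -36860 + \left(\left(9312 - 48\right) - 7655\right) = -36860 + \left(9264 - 7655\right) = -36860 + 1609 = -35251$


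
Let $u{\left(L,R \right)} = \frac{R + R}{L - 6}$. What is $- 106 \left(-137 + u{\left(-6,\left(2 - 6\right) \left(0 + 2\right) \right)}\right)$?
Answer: $\frac{43142}{3} \approx 14381.0$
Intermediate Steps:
$u{\left(L,R \right)} = \frac{2 R}{-6 + L}$
$- 106 \left(-137 + u{\left(-6,\left(2 - 6\right) \left(0 + 2\right) \right)}\right) = - 106 \left(-137 + \frac{2 \left(2 - 6\right) \left(0 + 2\right)}{-6 - 6}\right) = - 106 \left(-137 + \frac{2 \left(\left(-4\right) 2\right)}{-12}\right) = - 106 \left(-137 + 2 \left(-8\right) \left(- \frac{1}{12}\right)\right) = - 106 \left(-137 + \frac{4}{3}\right) = - \frac{106 \left(-407\right)}{3} = \left(-1\right) \left(- \frac{43142}{3}\right) = \frac{43142}{3}$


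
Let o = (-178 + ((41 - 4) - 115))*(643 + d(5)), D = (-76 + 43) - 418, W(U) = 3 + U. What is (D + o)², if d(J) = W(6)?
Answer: 28010373769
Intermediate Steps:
d(J) = 9 (d(J) = 3 + 6 = 9)
D = -451 (D = -33 - 418 = -451)
o = -166912 (o = (-178 + ((41 - 4) - 115))*(643 + 9) = (-178 + (37 - 115))*652 = (-178 - 78)*652 = -256*652 = -166912)
(D + o)² = (-451 - 166912)² = (-167363)² = 28010373769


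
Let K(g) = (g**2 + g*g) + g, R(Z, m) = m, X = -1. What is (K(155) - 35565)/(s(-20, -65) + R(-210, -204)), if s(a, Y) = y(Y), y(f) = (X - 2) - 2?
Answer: -12640/209 ≈ -60.478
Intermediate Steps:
y(f) = -5 (y(f) = (-1 - 2) - 2 = -3 - 2 = -5)
s(a, Y) = -5
K(g) = g + 2*g**2 (K(g) = (g**2 + g**2) + g = 2*g**2 + g = g + 2*g**2)
(K(155) - 35565)/(s(-20, -65) + R(-210, -204)) = (155*(1 + 2*155) - 35565)/(-5 - 204) = (155*(1 + 310) - 35565)/(-209) = (155*311 - 35565)*(-1/209) = (48205 - 35565)*(-1/209) = 12640*(-1/209) = -12640/209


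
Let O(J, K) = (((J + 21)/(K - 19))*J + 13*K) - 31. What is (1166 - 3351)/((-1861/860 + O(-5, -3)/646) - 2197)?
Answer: 6676442300/6720035293 ≈ 0.99351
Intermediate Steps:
O(J, K) = -31 + 13*K + J*(21 + J)/(-19 + K) (O(J, K) = (((21 + J)/(-19 + K))*J + 13*K) - 31 = (J*(21 + J)/(-19 + K) + 13*K) - 31 = (13*K + J*(21 + J)/(-19 + K)) - 31 = -31 + 13*K + J*(21 + J)/(-19 + K))
(1166 - 3351)/((-1861/860 + O(-5, -3)/646) - 2197) = (1166 - 3351)/((-1861/860 + ((589 + (-5)² - 278*(-3) + 13*(-3)² + 21*(-5))/(-19 - 3))/646) - 2197) = -2185/((-1861*1/860 + ((589 + 25 + 834 + 13*9 - 105)/(-22))*(1/646)) - 2197) = -2185/((-1861/860 - (589 + 25 + 834 + 117 - 105)/22*(1/646)) - 2197) = -2185/((-1861/860 - 1/22*1460*(1/646)) - 2197) = -2185/((-1861/860 - 730/11*1/646) - 2197) = -2185/((-1861/860 - 365/3553) - 2197) = -2185/(-6926033/3055580 - 2197) = -2185/(-6720035293/3055580) = -2185*(-3055580/6720035293) = 6676442300/6720035293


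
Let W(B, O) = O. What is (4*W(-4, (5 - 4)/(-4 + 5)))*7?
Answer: 28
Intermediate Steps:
(4*W(-4, (5 - 4)/(-4 + 5)))*7 = (4*((5 - 4)/(-4 + 5)))*7 = (4*(1/1))*7 = (4*(1*1))*7 = (4*1)*7 = 4*7 = 28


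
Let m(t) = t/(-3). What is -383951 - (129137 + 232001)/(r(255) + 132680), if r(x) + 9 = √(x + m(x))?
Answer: -6758197557694119/17601594071 + 361138*√170/17601594071 ≈ -3.8395e+5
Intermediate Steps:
m(t) = -t/3 (m(t) = t*(-⅓) = -t/3)
r(x) = -9 + √6*√x/3 (r(x) = -9 + √(x - x/3) = -9 + √(2*x/3) = -9 + √6*√x/3)
-383951 - (129137 + 232001)/(r(255) + 132680) = -383951 - (129137 + 232001)/((-9 + √6*√255/3) + 132680) = -383951 - 361138/((-9 + √170) + 132680) = -383951 - 361138/(132671 + √170)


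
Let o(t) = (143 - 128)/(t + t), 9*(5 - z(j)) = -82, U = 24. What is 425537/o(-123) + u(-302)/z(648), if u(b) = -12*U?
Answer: -4431555278/635 ≈ -6.9788e+6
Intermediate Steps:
z(j) = 127/9 (z(j) = 5 - ⅑*(-82) = 5 + 82/9 = 127/9)
u(b) = -288 (u(b) = -12*24 = -288)
o(t) = 15/(2*t) (o(t) = 15/((2*t)) = 15*(1/(2*t)) = 15/(2*t))
425537/o(-123) + u(-302)/z(648) = 425537/(((15/2)/(-123))) - 288/127/9 = 425537/(((15/2)*(-1/123))) - 288*9/127 = 425537/(-5/82) - 2592/127 = 425537*(-82/5) - 2592/127 = -34894034/5 - 2592/127 = -4431555278/635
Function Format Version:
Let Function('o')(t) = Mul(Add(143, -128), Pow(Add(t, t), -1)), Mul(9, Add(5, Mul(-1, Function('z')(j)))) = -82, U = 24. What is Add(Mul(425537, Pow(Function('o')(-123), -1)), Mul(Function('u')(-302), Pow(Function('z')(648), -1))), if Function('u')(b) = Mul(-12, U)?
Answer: Rational(-4431555278, 635) ≈ -6.9788e+6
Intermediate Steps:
Function('z')(j) = Rational(127, 9) (Function('z')(j) = Add(5, Mul(Rational(-1, 9), -82)) = Add(5, Rational(82, 9)) = Rational(127, 9))
Function('u')(b) = -288 (Function('u')(b) = Mul(-12, 24) = -288)
Function('o')(t) = Mul(Rational(15, 2), Pow(t, -1)) (Function('o')(t) = Mul(15, Pow(Mul(2, t), -1)) = Mul(15, Mul(Rational(1, 2), Pow(t, -1))) = Mul(Rational(15, 2), Pow(t, -1)))
Add(Mul(425537, Pow(Function('o')(-123), -1)), Mul(Function('u')(-302), Pow(Function('z')(648), -1))) = Add(Mul(425537, Pow(Mul(Rational(15, 2), Pow(-123, -1)), -1)), Mul(-288, Pow(Rational(127, 9), -1))) = Add(Mul(425537, Pow(Mul(Rational(15, 2), Rational(-1, 123)), -1)), Mul(-288, Rational(9, 127))) = Add(Mul(425537, Pow(Rational(-5, 82), -1)), Rational(-2592, 127)) = Add(Mul(425537, Rational(-82, 5)), Rational(-2592, 127)) = Add(Rational(-34894034, 5), Rational(-2592, 127)) = Rational(-4431555278, 635)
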